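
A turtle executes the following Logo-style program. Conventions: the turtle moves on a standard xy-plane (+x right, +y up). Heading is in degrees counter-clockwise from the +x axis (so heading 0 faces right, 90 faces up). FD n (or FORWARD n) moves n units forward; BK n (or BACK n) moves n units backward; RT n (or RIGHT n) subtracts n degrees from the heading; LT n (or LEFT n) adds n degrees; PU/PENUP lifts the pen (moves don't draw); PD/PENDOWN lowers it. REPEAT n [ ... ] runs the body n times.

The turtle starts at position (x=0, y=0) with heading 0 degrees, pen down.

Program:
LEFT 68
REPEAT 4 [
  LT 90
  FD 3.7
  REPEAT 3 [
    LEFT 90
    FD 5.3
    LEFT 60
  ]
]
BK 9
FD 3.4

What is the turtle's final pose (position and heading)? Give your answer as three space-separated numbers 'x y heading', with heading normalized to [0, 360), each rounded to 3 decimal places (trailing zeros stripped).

Answer: -2.098 -5.192 68

Derivation:
Executing turtle program step by step:
Start: pos=(0,0), heading=0, pen down
LT 68: heading 0 -> 68
REPEAT 4 [
  -- iteration 1/4 --
  LT 90: heading 68 -> 158
  FD 3.7: (0,0) -> (-3.431,1.386) [heading=158, draw]
  REPEAT 3 [
    -- iteration 1/3 --
    LT 90: heading 158 -> 248
    FD 5.3: (-3.431,1.386) -> (-5.416,-3.528) [heading=248, draw]
    LT 60: heading 248 -> 308
    -- iteration 2/3 --
    LT 90: heading 308 -> 38
    FD 5.3: (-5.416,-3.528) -> (-1.24,-0.265) [heading=38, draw]
    LT 60: heading 38 -> 98
    -- iteration 3/3 --
    LT 90: heading 98 -> 188
    FD 5.3: (-1.24,-0.265) -> (-6.488,-1.003) [heading=188, draw]
    LT 60: heading 188 -> 248
  ]
  -- iteration 2/4 --
  LT 90: heading 248 -> 338
  FD 3.7: (-6.488,-1.003) -> (-3.057,-2.389) [heading=338, draw]
  REPEAT 3 [
    -- iteration 1/3 --
    LT 90: heading 338 -> 68
    FD 5.3: (-3.057,-2.389) -> (-1.072,2.525) [heading=68, draw]
    LT 60: heading 68 -> 128
    -- iteration 2/3 --
    LT 90: heading 128 -> 218
    FD 5.3: (-1.072,2.525) -> (-5.248,-0.738) [heading=218, draw]
    LT 60: heading 218 -> 278
    -- iteration 3/3 --
    LT 90: heading 278 -> 8
    FD 5.3: (-5.248,-0.738) -> (0,0) [heading=8, draw]
    LT 60: heading 8 -> 68
  ]
  -- iteration 3/4 --
  LT 90: heading 68 -> 158
  FD 3.7: (0,0) -> (-3.431,1.386) [heading=158, draw]
  REPEAT 3 [
    -- iteration 1/3 --
    LT 90: heading 158 -> 248
    FD 5.3: (-3.431,1.386) -> (-5.416,-3.528) [heading=248, draw]
    LT 60: heading 248 -> 308
    -- iteration 2/3 --
    LT 90: heading 308 -> 38
    FD 5.3: (-5.416,-3.528) -> (-1.24,-0.265) [heading=38, draw]
    LT 60: heading 38 -> 98
    -- iteration 3/3 --
    LT 90: heading 98 -> 188
    FD 5.3: (-1.24,-0.265) -> (-6.488,-1.003) [heading=188, draw]
    LT 60: heading 188 -> 248
  ]
  -- iteration 4/4 --
  LT 90: heading 248 -> 338
  FD 3.7: (-6.488,-1.003) -> (-3.057,-2.389) [heading=338, draw]
  REPEAT 3 [
    -- iteration 1/3 --
    LT 90: heading 338 -> 68
    FD 5.3: (-3.057,-2.389) -> (-1.072,2.525) [heading=68, draw]
    LT 60: heading 68 -> 128
    -- iteration 2/3 --
    LT 90: heading 128 -> 218
    FD 5.3: (-1.072,2.525) -> (-5.248,-0.738) [heading=218, draw]
    LT 60: heading 218 -> 278
    -- iteration 3/3 --
    LT 90: heading 278 -> 8
    FD 5.3: (-5.248,-0.738) -> (0,0) [heading=8, draw]
    LT 60: heading 8 -> 68
  ]
]
BK 9: (0,0) -> (-3.371,-8.345) [heading=68, draw]
FD 3.4: (-3.371,-8.345) -> (-2.098,-5.192) [heading=68, draw]
Final: pos=(-2.098,-5.192), heading=68, 18 segment(s) drawn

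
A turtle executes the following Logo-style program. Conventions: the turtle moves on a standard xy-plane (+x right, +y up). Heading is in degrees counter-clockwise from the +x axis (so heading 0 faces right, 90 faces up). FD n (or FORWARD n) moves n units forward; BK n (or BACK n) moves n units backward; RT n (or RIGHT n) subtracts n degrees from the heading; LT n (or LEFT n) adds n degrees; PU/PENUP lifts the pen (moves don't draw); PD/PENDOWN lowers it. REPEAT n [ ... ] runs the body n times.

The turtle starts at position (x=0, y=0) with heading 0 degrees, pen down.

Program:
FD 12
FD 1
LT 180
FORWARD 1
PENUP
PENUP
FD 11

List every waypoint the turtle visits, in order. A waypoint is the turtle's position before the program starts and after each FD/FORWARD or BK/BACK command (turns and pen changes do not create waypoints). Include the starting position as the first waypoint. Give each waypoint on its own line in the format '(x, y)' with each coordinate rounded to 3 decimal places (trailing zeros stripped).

Executing turtle program step by step:
Start: pos=(0,0), heading=0, pen down
FD 12: (0,0) -> (12,0) [heading=0, draw]
FD 1: (12,0) -> (13,0) [heading=0, draw]
LT 180: heading 0 -> 180
FD 1: (13,0) -> (12,0) [heading=180, draw]
PU: pen up
PU: pen up
FD 11: (12,0) -> (1,0) [heading=180, move]
Final: pos=(1,0), heading=180, 3 segment(s) drawn
Waypoints (5 total):
(0, 0)
(12, 0)
(13, 0)
(12, 0)
(1, 0)

Answer: (0, 0)
(12, 0)
(13, 0)
(12, 0)
(1, 0)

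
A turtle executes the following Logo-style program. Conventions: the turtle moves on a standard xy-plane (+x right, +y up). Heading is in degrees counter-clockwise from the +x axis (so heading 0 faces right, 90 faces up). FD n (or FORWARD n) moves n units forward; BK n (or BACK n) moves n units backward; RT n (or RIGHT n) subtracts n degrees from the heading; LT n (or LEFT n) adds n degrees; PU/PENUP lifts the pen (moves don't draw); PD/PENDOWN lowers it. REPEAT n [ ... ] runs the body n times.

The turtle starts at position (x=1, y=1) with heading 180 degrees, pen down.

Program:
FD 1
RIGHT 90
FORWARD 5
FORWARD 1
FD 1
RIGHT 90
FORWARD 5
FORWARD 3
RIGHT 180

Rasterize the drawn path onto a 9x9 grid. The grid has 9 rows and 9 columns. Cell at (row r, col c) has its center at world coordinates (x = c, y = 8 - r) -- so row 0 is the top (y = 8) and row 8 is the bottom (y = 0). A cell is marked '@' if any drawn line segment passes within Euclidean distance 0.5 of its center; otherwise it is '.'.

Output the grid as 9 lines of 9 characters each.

Answer: @@@@@@@@@
@........
@........
@........
@........
@........
@........
@@.......
.........

Derivation:
Segment 0: (1,1) -> (0,1)
Segment 1: (0,1) -> (0,6)
Segment 2: (0,6) -> (0,7)
Segment 3: (0,7) -> (0,8)
Segment 4: (0,8) -> (5,8)
Segment 5: (5,8) -> (8,8)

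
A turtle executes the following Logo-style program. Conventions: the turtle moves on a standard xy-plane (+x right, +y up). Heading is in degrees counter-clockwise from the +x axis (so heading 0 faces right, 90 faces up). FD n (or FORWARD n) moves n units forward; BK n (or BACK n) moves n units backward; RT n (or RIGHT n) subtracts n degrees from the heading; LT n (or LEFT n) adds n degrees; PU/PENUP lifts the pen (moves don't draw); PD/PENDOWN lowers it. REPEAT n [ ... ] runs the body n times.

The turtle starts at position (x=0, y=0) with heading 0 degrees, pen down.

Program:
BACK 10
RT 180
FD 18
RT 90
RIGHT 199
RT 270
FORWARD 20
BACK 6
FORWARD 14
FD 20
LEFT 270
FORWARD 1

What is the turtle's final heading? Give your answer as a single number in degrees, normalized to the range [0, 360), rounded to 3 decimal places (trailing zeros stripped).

Answer: 251

Derivation:
Executing turtle program step by step:
Start: pos=(0,0), heading=0, pen down
BK 10: (0,0) -> (-10,0) [heading=0, draw]
RT 180: heading 0 -> 180
FD 18: (-10,0) -> (-28,0) [heading=180, draw]
RT 90: heading 180 -> 90
RT 199: heading 90 -> 251
RT 270: heading 251 -> 341
FD 20: (-28,0) -> (-9.09,-6.511) [heading=341, draw]
BK 6: (-9.09,-6.511) -> (-14.763,-4.558) [heading=341, draw]
FD 14: (-14.763,-4.558) -> (-1.525,-9.116) [heading=341, draw]
FD 20: (-1.525,-9.116) -> (17.385,-15.627) [heading=341, draw]
LT 270: heading 341 -> 251
FD 1: (17.385,-15.627) -> (17.059,-16.573) [heading=251, draw]
Final: pos=(17.059,-16.573), heading=251, 7 segment(s) drawn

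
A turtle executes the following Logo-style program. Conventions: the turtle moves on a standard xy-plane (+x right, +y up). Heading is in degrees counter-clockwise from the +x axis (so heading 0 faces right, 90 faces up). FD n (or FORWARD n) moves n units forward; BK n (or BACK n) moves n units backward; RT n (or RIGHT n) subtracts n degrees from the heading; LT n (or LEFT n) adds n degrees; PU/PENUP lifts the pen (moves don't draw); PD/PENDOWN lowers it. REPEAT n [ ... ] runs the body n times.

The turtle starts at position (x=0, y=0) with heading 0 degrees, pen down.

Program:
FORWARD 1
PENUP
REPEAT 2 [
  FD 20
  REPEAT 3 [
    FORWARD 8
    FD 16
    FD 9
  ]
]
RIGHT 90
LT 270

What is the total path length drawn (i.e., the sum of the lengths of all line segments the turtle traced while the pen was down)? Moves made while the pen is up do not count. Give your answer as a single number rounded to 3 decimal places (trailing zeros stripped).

Executing turtle program step by step:
Start: pos=(0,0), heading=0, pen down
FD 1: (0,0) -> (1,0) [heading=0, draw]
PU: pen up
REPEAT 2 [
  -- iteration 1/2 --
  FD 20: (1,0) -> (21,0) [heading=0, move]
  REPEAT 3 [
    -- iteration 1/3 --
    FD 8: (21,0) -> (29,0) [heading=0, move]
    FD 16: (29,0) -> (45,0) [heading=0, move]
    FD 9: (45,0) -> (54,0) [heading=0, move]
    -- iteration 2/3 --
    FD 8: (54,0) -> (62,0) [heading=0, move]
    FD 16: (62,0) -> (78,0) [heading=0, move]
    FD 9: (78,0) -> (87,0) [heading=0, move]
    -- iteration 3/3 --
    FD 8: (87,0) -> (95,0) [heading=0, move]
    FD 16: (95,0) -> (111,0) [heading=0, move]
    FD 9: (111,0) -> (120,0) [heading=0, move]
  ]
  -- iteration 2/2 --
  FD 20: (120,0) -> (140,0) [heading=0, move]
  REPEAT 3 [
    -- iteration 1/3 --
    FD 8: (140,0) -> (148,0) [heading=0, move]
    FD 16: (148,0) -> (164,0) [heading=0, move]
    FD 9: (164,0) -> (173,0) [heading=0, move]
    -- iteration 2/3 --
    FD 8: (173,0) -> (181,0) [heading=0, move]
    FD 16: (181,0) -> (197,0) [heading=0, move]
    FD 9: (197,0) -> (206,0) [heading=0, move]
    -- iteration 3/3 --
    FD 8: (206,0) -> (214,0) [heading=0, move]
    FD 16: (214,0) -> (230,0) [heading=0, move]
    FD 9: (230,0) -> (239,0) [heading=0, move]
  ]
]
RT 90: heading 0 -> 270
LT 270: heading 270 -> 180
Final: pos=(239,0), heading=180, 1 segment(s) drawn

Segment lengths:
  seg 1: (0,0) -> (1,0), length = 1
Total = 1

Answer: 1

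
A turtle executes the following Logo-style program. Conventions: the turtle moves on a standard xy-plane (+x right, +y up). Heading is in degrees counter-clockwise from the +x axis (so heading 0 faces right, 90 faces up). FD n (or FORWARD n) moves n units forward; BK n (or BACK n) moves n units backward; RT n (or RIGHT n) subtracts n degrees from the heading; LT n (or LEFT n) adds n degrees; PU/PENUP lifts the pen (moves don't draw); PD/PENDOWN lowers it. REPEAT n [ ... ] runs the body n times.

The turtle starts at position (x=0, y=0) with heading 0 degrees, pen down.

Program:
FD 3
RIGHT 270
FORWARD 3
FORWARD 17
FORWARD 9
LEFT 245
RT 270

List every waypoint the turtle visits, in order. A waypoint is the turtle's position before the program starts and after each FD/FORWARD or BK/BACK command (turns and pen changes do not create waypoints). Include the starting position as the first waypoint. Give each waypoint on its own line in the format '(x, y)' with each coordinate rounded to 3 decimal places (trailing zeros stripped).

Answer: (0, 0)
(3, 0)
(3, 3)
(3, 20)
(3, 29)

Derivation:
Executing turtle program step by step:
Start: pos=(0,0), heading=0, pen down
FD 3: (0,0) -> (3,0) [heading=0, draw]
RT 270: heading 0 -> 90
FD 3: (3,0) -> (3,3) [heading=90, draw]
FD 17: (3,3) -> (3,20) [heading=90, draw]
FD 9: (3,20) -> (3,29) [heading=90, draw]
LT 245: heading 90 -> 335
RT 270: heading 335 -> 65
Final: pos=(3,29), heading=65, 4 segment(s) drawn
Waypoints (5 total):
(0, 0)
(3, 0)
(3, 3)
(3, 20)
(3, 29)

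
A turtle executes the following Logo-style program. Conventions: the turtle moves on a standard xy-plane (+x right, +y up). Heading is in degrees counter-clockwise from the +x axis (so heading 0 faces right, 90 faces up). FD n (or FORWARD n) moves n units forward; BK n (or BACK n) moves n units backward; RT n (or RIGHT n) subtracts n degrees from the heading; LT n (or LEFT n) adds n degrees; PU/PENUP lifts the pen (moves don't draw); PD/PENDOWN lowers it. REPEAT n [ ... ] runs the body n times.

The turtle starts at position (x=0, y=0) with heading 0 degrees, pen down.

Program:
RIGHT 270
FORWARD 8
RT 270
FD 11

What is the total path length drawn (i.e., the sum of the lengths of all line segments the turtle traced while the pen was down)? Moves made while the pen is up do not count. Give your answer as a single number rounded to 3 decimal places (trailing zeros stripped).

Executing turtle program step by step:
Start: pos=(0,0), heading=0, pen down
RT 270: heading 0 -> 90
FD 8: (0,0) -> (0,8) [heading=90, draw]
RT 270: heading 90 -> 180
FD 11: (0,8) -> (-11,8) [heading=180, draw]
Final: pos=(-11,8), heading=180, 2 segment(s) drawn

Segment lengths:
  seg 1: (0,0) -> (0,8), length = 8
  seg 2: (0,8) -> (-11,8), length = 11
Total = 19

Answer: 19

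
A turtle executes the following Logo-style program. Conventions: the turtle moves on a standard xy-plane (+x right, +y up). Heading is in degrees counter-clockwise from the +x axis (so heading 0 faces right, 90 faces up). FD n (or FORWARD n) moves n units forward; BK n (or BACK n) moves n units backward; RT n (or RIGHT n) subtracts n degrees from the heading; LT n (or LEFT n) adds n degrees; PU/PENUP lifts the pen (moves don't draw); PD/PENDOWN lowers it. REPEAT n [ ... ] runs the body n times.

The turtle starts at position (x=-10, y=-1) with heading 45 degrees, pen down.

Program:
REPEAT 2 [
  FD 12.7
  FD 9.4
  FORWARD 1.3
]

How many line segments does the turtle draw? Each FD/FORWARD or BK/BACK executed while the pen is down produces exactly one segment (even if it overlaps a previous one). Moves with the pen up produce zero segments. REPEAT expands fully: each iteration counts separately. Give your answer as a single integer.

Answer: 6

Derivation:
Executing turtle program step by step:
Start: pos=(-10,-1), heading=45, pen down
REPEAT 2 [
  -- iteration 1/2 --
  FD 12.7: (-10,-1) -> (-1.02,7.98) [heading=45, draw]
  FD 9.4: (-1.02,7.98) -> (5.627,14.627) [heading=45, draw]
  FD 1.3: (5.627,14.627) -> (6.546,15.546) [heading=45, draw]
  -- iteration 2/2 --
  FD 12.7: (6.546,15.546) -> (15.527,24.527) [heading=45, draw]
  FD 9.4: (15.527,24.527) -> (22.173,31.173) [heading=45, draw]
  FD 1.3: (22.173,31.173) -> (23.093,32.093) [heading=45, draw]
]
Final: pos=(23.093,32.093), heading=45, 6 segment(s) drawn
Segments drawn: 6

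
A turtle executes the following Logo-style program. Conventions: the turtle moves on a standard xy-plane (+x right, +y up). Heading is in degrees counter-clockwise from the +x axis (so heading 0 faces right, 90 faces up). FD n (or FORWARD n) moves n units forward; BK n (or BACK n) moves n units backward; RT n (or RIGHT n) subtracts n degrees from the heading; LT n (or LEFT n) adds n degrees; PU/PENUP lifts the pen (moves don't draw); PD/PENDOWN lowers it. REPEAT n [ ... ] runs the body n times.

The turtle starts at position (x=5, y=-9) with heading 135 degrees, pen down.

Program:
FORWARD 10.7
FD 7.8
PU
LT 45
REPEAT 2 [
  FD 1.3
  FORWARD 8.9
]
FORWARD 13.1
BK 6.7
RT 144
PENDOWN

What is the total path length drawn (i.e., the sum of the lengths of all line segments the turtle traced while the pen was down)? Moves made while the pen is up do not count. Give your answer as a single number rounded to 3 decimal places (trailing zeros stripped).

Executing turtle program step by step:
Start: pos=(5,-9), heading=135, pen down
FD 10.7: (5,-9) -> (-2.566,-1.434) [heading=135, draw]
FD 7.8: (-2.566,-1.434) -> (-8.081,4.081) [heading=135, draw]
PU: pen up
LT 45: heading 135 -> 180
REPEAT 2 [
  -- iteration 1/2 --
  FD 1.3: (-8.081,4.081) -> (-9.381,4.081) [heading=180, move]
  FD 8.9: (-9.381,4.081) -> (-18.281,4.081) [heading=180, move]
  -- iteration 2/2 --
  FD 1.3: (-18.281,4.081) -> (-19.581,4.081) [heading=180, move]
  FD 8.9: (-19.581,4.081) -> (-28.481,4.081) [heading=180, move]
]
FD 13.1: (-28.481,4.081) -> (-41.581,4.081) [heading=180, move]
BK 6.7: (-41.581,4.081) -> (-34.881,4.081) [heading=180, move]
RT 144: heading 180 -> 36
PD: pen down
Final: pos=(-34.881,4.081), heading=36, 2 segment(s) drawn

Segment lengths:
  seg 1: (5,-9) -> (-2.566,-1.434), length = 10.7
  seg 2: (-2.566,-1.434) -> (-8.081,4.081), length = 7.8
Total = 18.5

Answer: 18.5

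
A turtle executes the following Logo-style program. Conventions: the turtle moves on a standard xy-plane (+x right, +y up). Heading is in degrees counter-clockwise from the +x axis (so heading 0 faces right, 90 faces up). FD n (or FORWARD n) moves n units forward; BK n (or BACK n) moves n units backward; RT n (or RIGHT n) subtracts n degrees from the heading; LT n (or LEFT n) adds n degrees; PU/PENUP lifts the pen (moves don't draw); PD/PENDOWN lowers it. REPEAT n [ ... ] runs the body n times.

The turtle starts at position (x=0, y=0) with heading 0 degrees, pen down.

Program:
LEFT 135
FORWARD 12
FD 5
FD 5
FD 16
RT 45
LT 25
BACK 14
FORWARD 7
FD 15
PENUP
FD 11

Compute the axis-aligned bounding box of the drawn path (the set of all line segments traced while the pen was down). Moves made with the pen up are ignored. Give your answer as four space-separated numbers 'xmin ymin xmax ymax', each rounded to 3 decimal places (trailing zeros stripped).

Executing turtle program step by step:
Start: pos=(0,0), heading=0, pen down
LT 135: heading 0 -> 135
FD 12: (0,0) -> (-8.485,8.485) [heading=135, draw]
FD 5: (-8.485,8.485) -> (-12.021,12.021) [heading=135, draw]
FD 5: (-12.021,12.021) -> (-15.556,15.556) [heading=135, draw]
FD 16: (-15.556,15.556) -> (-26.87,26.87) [heading=135, draw]
RT 45: heading 135 -> 90
LT 25: heading 90 -> 115
BK 14: (-26.87,26.87) -> (-20.953,14.182) [heading=115, draw]
FD 7: (-20.953,14.182) -> (-23.912,20.526) [heading=115, draw]
FD 15: (-23.912,20.526) -> (-30.251,34.121) [heading=115, draw]
PU: pen up
FD 11: (-30.251,34.121) -> (-34.9,44.09) [heading=115, move]
Final: pos=(-34.9,44.09), heading=115, 7 segment(s) drawn

Segment endpoints: x in {-30.251, -26.87, -23.912, -20.953, -15.556, -12.021, -8.485, 0}, y in {0, 8.485, 12.021, 14.182, 15.556, 20.526, 26.87, 34.121}
xmin=-30.251, ymin=0, xmax=0, ymax=34.121

Answer: -30.251 0 0 34.121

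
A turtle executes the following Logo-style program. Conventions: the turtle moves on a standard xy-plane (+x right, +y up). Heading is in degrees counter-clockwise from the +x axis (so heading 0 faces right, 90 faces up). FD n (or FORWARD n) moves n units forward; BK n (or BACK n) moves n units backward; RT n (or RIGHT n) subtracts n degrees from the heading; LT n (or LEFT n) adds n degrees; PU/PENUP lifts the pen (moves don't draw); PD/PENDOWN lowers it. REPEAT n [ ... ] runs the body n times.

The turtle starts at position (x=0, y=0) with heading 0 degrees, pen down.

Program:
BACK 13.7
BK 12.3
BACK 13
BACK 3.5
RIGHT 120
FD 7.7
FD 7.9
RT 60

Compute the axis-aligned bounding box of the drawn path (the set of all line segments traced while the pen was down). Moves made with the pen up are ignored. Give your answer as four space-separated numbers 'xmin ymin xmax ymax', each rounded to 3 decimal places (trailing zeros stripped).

Executing turtle program step by step:
Start: pos=(0,0), heading=0, pen down
BK 13.7: (0,0) -> (-13.7,0) [heading=0, draw]
BK 12.3: (-13.7,0) -> (-26,0) [heading=0, draw]
BK 13: (-26,0) -> (-39,0) [heading=0, draw]
BK 3.5: (-39,0) -> (-42.5,0) [heading=0, draw]
RT 120: heading 0 -> 240
FD 7.7: (-42.5,0) -> (-46.35,-6.668) [heading=240, draw]
FD 7.9: (-46.35,-6.668) -> (-50.3,-13.51) [heading=240, draw]
RT 60: heading 240 -> 180
Final: pos=(-50.3,-13.51), heading=180, 6 segment(s) drawn

Segment endpoints: x in {-50.3, -46.35, -42.5, -39, -26, -13.7, 0}, y in {-13.51, -6.668, 0}
xmin=-50.3, ymin=-13.51, xmax=0, ymax=0

Answer: -50.3 -13.51 0 0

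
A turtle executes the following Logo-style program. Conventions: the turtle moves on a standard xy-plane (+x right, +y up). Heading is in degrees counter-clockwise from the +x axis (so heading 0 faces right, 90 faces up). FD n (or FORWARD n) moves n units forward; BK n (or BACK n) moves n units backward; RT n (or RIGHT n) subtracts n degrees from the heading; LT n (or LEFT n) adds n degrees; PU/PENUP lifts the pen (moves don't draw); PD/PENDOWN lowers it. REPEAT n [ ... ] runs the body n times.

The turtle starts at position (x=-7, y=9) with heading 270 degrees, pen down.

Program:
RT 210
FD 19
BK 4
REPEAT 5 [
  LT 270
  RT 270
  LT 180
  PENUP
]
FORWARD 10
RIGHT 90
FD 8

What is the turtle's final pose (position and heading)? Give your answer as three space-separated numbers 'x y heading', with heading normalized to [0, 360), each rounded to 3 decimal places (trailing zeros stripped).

Answer: -11.428 17.33 150

Derivation:
Executing turtle program step by step:
Start: pos=(-7,9), heading=270, pen down
RT 210: heading 270 -> 60
FD 19: (-7,9) -> (2.5,25.454) [heading=60, draw]
BK 4: (2.5,25.454) -> (0.5,21.99) [heading=60, draw]
REPEAT 5 [
  -- iteration 1/5 --
  LT 270: heading 60 -> 330
  RT 270: heading 330 -> 60
  LT 180: heading 60 -> 240
  PU: pen up
  -- iteration 2/5 --
  LT 270: heading 240 -> 150
  RT 270: heading 150 -> 240
  LT 180: heading 240 -> 60
  PU: pen up
  -- iteration 3/5 --
  LT 270: heading 60 -> 330
  RT 270: heading 330 -> 60
  LT 180: heading 60 -> 240
  PU: pen up
  -- iteration 4/5 --
  LT 270: heading 240 -> 150
  RT 270: heading 150 -> 240
  LT 180: heading 240 -> 60
  PU: pen up
  -- iteration 5/5 --
  LT 270: heading 60 -> 330
  RT 270: heading 330 -> 60
  LT 180: heading 60 -> 240
  PU: pen up
]
FD 10: (0.5,21.99) -> (-4.5,13.33) [heading=240, move]
RT 90: heading 240 -> 150
FD 8: (-4.5,13.33) -> (-11.428,17.33) [heading=150, move]
Final: pos=(-11.428,17.33), heading=150, 2 segment(s) drawn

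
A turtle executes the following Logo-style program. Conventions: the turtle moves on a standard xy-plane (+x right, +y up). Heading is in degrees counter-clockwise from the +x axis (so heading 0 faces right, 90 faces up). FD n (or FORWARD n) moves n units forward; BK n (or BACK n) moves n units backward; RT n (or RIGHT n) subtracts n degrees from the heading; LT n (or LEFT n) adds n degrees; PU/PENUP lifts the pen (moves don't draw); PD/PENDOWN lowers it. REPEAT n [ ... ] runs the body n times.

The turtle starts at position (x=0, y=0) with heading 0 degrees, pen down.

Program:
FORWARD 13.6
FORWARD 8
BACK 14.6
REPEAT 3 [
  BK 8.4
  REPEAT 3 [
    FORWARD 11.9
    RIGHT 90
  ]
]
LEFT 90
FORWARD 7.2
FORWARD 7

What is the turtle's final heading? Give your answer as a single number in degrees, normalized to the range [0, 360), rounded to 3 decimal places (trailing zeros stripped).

Answer: 0

Derivation:
Executing turtle program step by step:
Start: pos=(0,0), heading=0, pen down
FD 13.6: (0,0) -> (13.6,0) [heading=0, draw]
FD 8: (13.6,0) -> (21.6,0) [heading=0, draw]
BK 14.6: (21.6,0) -> (7,0) [heading=0, draw]
REPEAT 3 [
  -- iteration 1/3 --
  BK 8.4: (7,0) -> (-1.4,0) [heading=0, draw]
  REPEAT 3 [
    -- iteration 1/3 --
    FD 11.9: (-1.4,0) -> (10.5,0) [heading=0, draw]
    RT 90: heading 0 -> 270
    -- iteration 2/3 --
    FD 11.9: (10.5,0) -> (10.5,-11.9) [heading=270, draw]
    RT 90: heading 270 -> 180
    -- iteration 3/3 --
    FD 11.9: (10.5,-11.9) -> (-1.4,-11.9) [heading=180, draw]
    RT 90: heading 180 -> 90
  ]
  -- iteration 2/3 --
  BK 8.4: (-1.4,-11.9) -> (-1.4,-20.3) [heading=90, draw]
  REPEAT 3 [
    -- iteration 1/3 --
    FD 11.9: (-1.4,-20.3) -> (-1.4,-8.4) [heading=90, draw]
    RT 90: heading 90 -> 0
    -- iteration 2/3 --
    FD 11.9: (-1.4,-8.4) -> (10.5,-8.4) [heading=0, draw]
    RT 90: heading 0 -> 270
    -- iteration 3/3 --
    FD 11.9: (10.5,-8.4) -> (10.5,-20.3) [heading=270, draw]
    RT 90: heading 270 -> 180
  ]
  -- iteration 3/3 --
  BK 8.4: (10.5,-20.3) -> (18.9,-20.3) [heading=180, draw]
  REPEAT 3 [
    -- iteration 1/3 --
    FD 11.9: (18.9,-20.3) -> (7,-20.3) [heading=180, draw]
    RT 90: heading 180 -> 90
    -- iteration 2/3 --
    FD 11.9: (7,-20.3) -> (7,-8.4) [heading=90, draw]
    RT 90: heading 90 -> 0
    -- iteration 3/3 --
    FD 11.9: (7,-8.4) -> (18.9,-8.4) [heading=0, draw]
    RT 90: heading 0 -> 270
  ]
]
LT 90: heading 270 -> 0
FD 7.2: (18.9,-8.4) -> (26.1,-8.4) [heading=0, draw]
FD 7: (26.1,-8.4) -> (33.1,-8.4) [heading=0, draw]
Final: pos=(33.1,-8.4), heading=0, 17 segment(s) drawn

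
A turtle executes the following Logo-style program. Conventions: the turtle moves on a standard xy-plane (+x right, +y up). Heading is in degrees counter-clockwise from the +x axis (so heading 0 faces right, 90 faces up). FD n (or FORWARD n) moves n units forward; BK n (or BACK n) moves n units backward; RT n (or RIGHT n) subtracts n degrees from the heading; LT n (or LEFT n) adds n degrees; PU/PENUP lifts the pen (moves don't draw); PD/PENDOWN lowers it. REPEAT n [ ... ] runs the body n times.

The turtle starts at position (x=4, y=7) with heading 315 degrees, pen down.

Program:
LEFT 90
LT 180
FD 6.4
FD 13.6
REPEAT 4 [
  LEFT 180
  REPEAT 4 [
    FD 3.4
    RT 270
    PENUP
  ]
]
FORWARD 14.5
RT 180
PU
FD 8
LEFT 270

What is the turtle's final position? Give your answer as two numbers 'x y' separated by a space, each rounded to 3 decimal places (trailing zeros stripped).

Executing turtle program step by step:
Start: pos=(4,7), heading=315, pen down
LT 90: heading 315 -> 45
LT 180: heading 45 -> 225
FD 6.4: (4,7) -> (-0.525,2.475) [heading=225, draw]
FD 13.6: (-0.525,2.475) -> (-10.142,-7.142) [heading=225, draw]
REPEAT 4 [
  -- iteration 1/4 --
  LT 180: heading 225 -> 45
  REPEAT 4 [
    -- iteration 1/4 --
    FD 3.4: (-10.142,-7.142) -> (-7.738,-4.738) [heading=45, draw]
    RT 270: heading 45 -> 135
    PU: pen up
    -- iteration 2/4 --
    FD 3.4: (-7.738,-4.738) -> (-10.142,-2.334) [heading=135, move]
    RT 270: heading 135 -> 225
    PU: pen up
    -- iteration 3/4 --
    FD 3.4: (-10.142,-2.334) -> (-12.546,-4.738) [heading=225, move]
    RT 270: heading 225 -> 315
    PU: pen up
    -- iteration 4/4 --
    FD 3.4: (-12.546,-4.738) -> (-10.142,-7.142) [heading=315, move]
    RT 270: heading 315 -> 45
    PU: pen up
  ]
  -- iteration 2/4 --
  LT 180: heading 45 -> 225
  REPEAT 4 [
    -- iteration 1/4 --
    FD 3.4: (-10.142,-7.142) -> (-12.546,-9.546) [heading=225, move]
    RT 270: heading 225 -> 315
    PU: pen up
    -- iteration 2/4 --
    FD 3.4: (-12.546,-9.546) -> (-10.142,-11.95) [heading=315, move]
    RT 270: heading 315 -> 45
    PU: pen up
    -- iteration 3/4 --
    FD 3.4: (-10.142,-11.95) -> (-7.738,-9.546) [heading=45, move]
    RT 270: heading 45 -> 135
    PU: pen up
    -- iteration 4/4 --
    FD 3.4: (-7.738,-9.546) -> (-10.142,-7.142) [heading=135, move]
    RT 270: heading 135 -> 225
    PU: pen up
  ]
  -- iteration 3/4 --
  LT 180: heading 225 -> 45
  REPEAT 4 [
    -- iteration 1/4 --
    FD 3.4: (-10.142,-7.142) -> (-7.738,-4.738) [heading=45, move]
    RT 270: heading 45 -> 135
    PU: pen up
    -- iteration 2/4 --
    FD 3.4: (-7.738,-4.738) -> (-10.142,-2.334) [heading=135, move]
    RT 270: heading 135 -> 225
    PU: pen up
    -- iteration 3/4 --
    FD 3.4: (-10.142,-2.334) -> (-12.546,-4.738) [heading=225, move]
    RT 270: heading 225 -> 315
    PU: pen up
    -- iteration 4/4 --
    FD 3.4: (-12.546,-4.738) -> (-10.142,-7.142) [heading=315, move]
    RT 270: heading 315 -> 45
    PU: pen up
  ]
  -- iteration 4/4 --
  LT 180: heading 45 -> 225
  REPEAT 4 [
    -- iteration 1/4 --
    FD 3.4: (-10.142,-7.142) -> (-12.546,-9.546) [heading=225, move]
    RT 270: heading 225 -> 315
    PU: pen up
    -- iteration 2/4 --
    FD 3.4: (-12.546,-9.546) -> (-10.142,-11.95) [heading=315, move]
    RT 270: heading 315 -> 45
    PU: pen up
    -- iteration 3/4 --
    FD 3.4: (-10.142,-11.95) -> (-7.738,-9.546) [heading=45, move]
    RT 270: heading 45 -> 135
    PU: pen up
    -- iteration 4/4 --
    FD 3.4: (-7.738,-9.546) -> (-10.142,-7.142) [heading=135, move]
    RT 270: heading 135 -> 225
    PU: pen up
  ]
]
FD 14.5: (-10.142,-7.142) -> (-20.395,-17.395) [heading=225, move]
RT 180: heading 225 -> 45
PU: pen up
FD 8: (-20.395,-17.395) -> (-14.738,-11.738) [heading=45, move]
LT 270: heading 45 -> 315
Final: pos=(-14.738,-11.738), heading=315, 3 segment(s) drawn

Answer: -14.738 -11.738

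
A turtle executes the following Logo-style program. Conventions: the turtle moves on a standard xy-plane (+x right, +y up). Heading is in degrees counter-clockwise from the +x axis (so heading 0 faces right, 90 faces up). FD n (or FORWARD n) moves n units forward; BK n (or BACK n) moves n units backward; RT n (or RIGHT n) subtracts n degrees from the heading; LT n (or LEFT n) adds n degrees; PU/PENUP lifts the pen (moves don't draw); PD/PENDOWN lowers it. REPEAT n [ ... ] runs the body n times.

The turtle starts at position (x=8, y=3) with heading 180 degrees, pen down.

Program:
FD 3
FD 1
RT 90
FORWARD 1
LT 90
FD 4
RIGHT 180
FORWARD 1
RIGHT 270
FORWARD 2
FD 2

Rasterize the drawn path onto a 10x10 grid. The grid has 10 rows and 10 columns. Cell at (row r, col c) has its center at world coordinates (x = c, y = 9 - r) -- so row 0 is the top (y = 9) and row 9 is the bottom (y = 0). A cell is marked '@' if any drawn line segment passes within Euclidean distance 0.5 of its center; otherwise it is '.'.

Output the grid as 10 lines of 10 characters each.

Answer: ..........
.@........
.@........
.@........
.@........
@@@@@.....
....@@@@@.
..........
..........
..........

Derivation:
Segment 0: (8,3) -> (5,3)
Segment 1: (5,3) -> (4,3)
Segment 2: (4,3) -> (4,4)
Segment 3: (4,4) -> (0,4)
Segment 4: (0,4) -> (1,4)
Segment 5: (1,4) -> (1,6)
Segment 6: (1,6) -> (1,8)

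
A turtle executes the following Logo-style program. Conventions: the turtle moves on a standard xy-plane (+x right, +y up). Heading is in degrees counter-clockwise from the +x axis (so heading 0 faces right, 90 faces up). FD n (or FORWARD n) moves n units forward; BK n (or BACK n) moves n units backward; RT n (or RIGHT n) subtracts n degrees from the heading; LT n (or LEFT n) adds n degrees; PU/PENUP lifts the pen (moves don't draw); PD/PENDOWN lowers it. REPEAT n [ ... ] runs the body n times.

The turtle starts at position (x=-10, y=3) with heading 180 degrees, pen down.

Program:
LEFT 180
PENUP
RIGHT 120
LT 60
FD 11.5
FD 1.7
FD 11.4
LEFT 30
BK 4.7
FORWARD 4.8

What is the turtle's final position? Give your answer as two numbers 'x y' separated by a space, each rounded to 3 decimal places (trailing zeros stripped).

Answer: 2.387 -18.354

Derivation:
Executing turtle program step by step:
Start: pos=(-10,3), heading=180, pen down
LT 180: heading 180 -> 0
PU: pen up
RT 120: heading 0 -> 240
LT 60: heading 240 -> 300
FD 11.5: (-10,3) -> (-4.25,-6.959) [heading=300, move]
FD 1.7: (-4.25,-6.959) -> (-3.4,-8.432) [heading=300, move]
FD 11.4: (-3.4,-8.432) -> (2.3,-18.304) [heading=300, move]
LT 30: heading 300 -> 330
BK 4.7: (2.3,-18.304) -> (-1.77,-15.954) [heading=330, move]
FD 4.8: (-1.77,-15.954) -> (2.387,-18.354) [heading=330, move]
Final: pos=(2.387,-18.354), heading=330, 0 segment(s) drawn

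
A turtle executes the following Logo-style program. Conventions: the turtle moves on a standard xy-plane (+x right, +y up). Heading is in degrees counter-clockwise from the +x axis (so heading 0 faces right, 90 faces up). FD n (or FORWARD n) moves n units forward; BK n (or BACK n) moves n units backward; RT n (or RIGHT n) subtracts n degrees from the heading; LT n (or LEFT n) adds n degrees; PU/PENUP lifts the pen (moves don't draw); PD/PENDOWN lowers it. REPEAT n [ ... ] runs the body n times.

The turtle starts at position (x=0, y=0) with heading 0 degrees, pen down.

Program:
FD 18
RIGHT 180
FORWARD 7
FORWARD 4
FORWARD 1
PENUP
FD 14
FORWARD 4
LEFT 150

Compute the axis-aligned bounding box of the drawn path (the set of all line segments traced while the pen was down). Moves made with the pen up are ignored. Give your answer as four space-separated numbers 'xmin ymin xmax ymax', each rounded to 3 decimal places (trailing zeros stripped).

Answer: 0 0 18 0

Derivation:
Executing turtle program step by step:
Start: pos=(0,0), heading=0, pen down
FD 18: (0,0) -> (18,0) [heading=0, draw]
RT 180: heading 0 -> 180
FD 7: (18,0) -> (11,0) [heading=180, draw]
FD 4: (11,0) -> (7,0) [heading=180, draw]
FD 1: (7,0) -> (6,0) [heading=180, draw]
PU: pen up
FD 14: (6,0) -> (-8,0) [heading=180, move]
FD 4: (-8,0) -> (-12,0) [heading=180, move]
LT 150: heading 180 -> 330
Final: pos=(-12,0), heading=330, 4 segment(s) drawn

Segment endpoints: x in {0, 6, 7, 11, 18}, y in {0, 0, 0, 0}
xmin=0, ymin=0, xmax=18, ymax=0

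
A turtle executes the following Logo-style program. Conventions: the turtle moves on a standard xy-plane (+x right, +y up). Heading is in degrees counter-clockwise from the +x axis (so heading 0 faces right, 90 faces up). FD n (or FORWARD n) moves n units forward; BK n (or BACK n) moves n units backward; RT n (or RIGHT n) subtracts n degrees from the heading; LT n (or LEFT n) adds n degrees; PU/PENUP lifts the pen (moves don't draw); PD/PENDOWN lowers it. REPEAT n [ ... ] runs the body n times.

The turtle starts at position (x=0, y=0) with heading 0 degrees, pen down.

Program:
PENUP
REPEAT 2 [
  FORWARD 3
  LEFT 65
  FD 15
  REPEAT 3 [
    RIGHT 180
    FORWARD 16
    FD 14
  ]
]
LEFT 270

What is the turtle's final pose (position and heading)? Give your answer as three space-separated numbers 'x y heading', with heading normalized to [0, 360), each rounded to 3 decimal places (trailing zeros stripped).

Executing turtle program step by step:
Start: pos=(0,0), heading=0, pen down
PU: pen up
REPEAT 2 [
  -- iteration 1/2 --
  FD 3: (0,0) -> (3,0) [heading=0, move]
  LT 65: heading 0 -> 65
  FD 15: (3,0) -> (9.339,13.595) [heading=65, move]
  REPEAT 3 [
    -- iteration 1/3 --
    RT 180: heading 65 -> 245
    FD 16: (9.339,13.595) -> (2.577,-0.906) [heading=245, move]
    FD 14: (2.577,-0.906) -> (-3.339,-13.595) [heading=245, move]
    -- iteration 2/3 --
    RT 180: heading 245 -> 65
    FD 16: (-3.339,-13.595) -> (3.423,0.906) [heading=65, move]
    FD 14: (3.423,0.906) -> (9.339,13.595) [heading=65, move]
    -- iteration 3/3 --
    RT 180: heading 65 -> 245
    FD 16: (9.339,13.595) -> (2.577,-0.906) [heading=245, move]
    FD 14: (2.577,-0.906) -> (-3.339,-13.595) [heading=245, move]
  ]
  -- iteration 2/2 --
  FD 3: (-3.339,-13.595) -> (-4.607,-16.314) [heading=245, move]
  LT 65: heading 245 -> 310
  FD 15: (-4.607,-16.314) -> (5.035,-27.804) [heading=310, move]
  REPEAT 3 [
    -- iteration 1/3 --
    RT 180: heading 310 -> 130
    FD 16: (5.035,-27.804) -> (-5.25,-15.547) [heading=130, move]
    FD 14: (-5.25,-15.547) -> (-14.249,-4.823) [heading=130, move]
    -- iteration 2/3 --
    RT 180: heading 130 -> 310
    FD 16: (-14.249,-4.823) -> (-3.964,-17.08) [heading=310, move]
    FD 14: (-3.964,-17.08) -> (5.035,-27.804) [heading=310, move]
    -- iteration 3/3 --
    RT 180: heading 310 -> 130
    FD 16: (5.035,-27.804) -> (-5.25,-15.547) [heading=130, move]
    FD 14: (-5.25,-15.547) -> (-14.249,-4.823) [heading=130, move]
  ]
]
LT 270: heading 130 -> 40
Final: pos=(-14.249,-4.823), heading=40, 0 segment(s) drawn

Answer: -14.249 -4.823 40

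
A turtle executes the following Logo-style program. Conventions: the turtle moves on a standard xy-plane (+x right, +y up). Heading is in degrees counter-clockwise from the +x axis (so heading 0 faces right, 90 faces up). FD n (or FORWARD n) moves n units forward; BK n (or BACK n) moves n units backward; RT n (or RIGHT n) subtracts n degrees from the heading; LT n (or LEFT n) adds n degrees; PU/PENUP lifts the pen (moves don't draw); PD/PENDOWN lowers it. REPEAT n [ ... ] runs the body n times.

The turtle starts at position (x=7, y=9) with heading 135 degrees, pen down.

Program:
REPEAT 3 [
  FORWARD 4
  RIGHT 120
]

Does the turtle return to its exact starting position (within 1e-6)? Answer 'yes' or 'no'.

Executing turtle program step by step:
Start: pos=(7,9), heading=135, pen down
REPEAT 3 [
  -- iteration 1/3 --
  FD 4: (7,9) -> (4.172,11.828) [heading=135, draw]
  RT 120: heading 135 -> 15
  -- iteration 2/3 --
  FD 4: (4.172,11.828) -> (8.035,12.864) [heading=15, draw]
  RT 120: heading 15 -> 255
  -- iteration 3/3 --
  FD 4: (8.035,12.864) -> (7,9) [heading=255, draw]
  RT 120: heading 255 -> 135
]
Final: pos=(7,9), heading=135, 3 segment(s) drawn

Start position: (7, 9)
Final position: (7, 9)
Distance = 0; < 1e-6 -> CLOSED

Answer: yes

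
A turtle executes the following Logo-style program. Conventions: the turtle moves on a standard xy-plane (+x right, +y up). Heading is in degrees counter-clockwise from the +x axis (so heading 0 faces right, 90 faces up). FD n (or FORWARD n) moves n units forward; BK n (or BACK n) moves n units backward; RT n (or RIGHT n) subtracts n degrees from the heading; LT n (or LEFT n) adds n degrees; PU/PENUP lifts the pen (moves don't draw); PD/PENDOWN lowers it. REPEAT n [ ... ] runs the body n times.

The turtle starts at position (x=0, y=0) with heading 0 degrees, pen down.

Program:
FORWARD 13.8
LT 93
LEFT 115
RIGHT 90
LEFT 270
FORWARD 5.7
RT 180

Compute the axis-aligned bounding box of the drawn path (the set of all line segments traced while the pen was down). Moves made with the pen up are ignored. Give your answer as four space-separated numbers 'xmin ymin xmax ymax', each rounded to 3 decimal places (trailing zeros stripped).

Answer: 0 0 18.833 2.676

Derivation:
Executing turtle program step by step:
Start: pos=(0,0), heading=0, pen down
FD 13.8: (0,0) -> (13.8,0) [heading=0, draw]
LT 93: heading 0 -> 93
LT 115: heading 93 -> 208
RT 90: heading 208 -> 118
LT 270: heading 118 -> 28
FD 5.7: (13.8,0) -> (18.833,2.676) [heading=28, draw]
RT 180: heading 28 -> 208
Final: pos=(18.833,2.676), heading=208, 2 segment(s) drawn

Segment endpoints: x in {0, 13.8, 18.833}, y in {0, 2.676}
xmin=0, ymin=0, xmax=18.833, ymax=2.676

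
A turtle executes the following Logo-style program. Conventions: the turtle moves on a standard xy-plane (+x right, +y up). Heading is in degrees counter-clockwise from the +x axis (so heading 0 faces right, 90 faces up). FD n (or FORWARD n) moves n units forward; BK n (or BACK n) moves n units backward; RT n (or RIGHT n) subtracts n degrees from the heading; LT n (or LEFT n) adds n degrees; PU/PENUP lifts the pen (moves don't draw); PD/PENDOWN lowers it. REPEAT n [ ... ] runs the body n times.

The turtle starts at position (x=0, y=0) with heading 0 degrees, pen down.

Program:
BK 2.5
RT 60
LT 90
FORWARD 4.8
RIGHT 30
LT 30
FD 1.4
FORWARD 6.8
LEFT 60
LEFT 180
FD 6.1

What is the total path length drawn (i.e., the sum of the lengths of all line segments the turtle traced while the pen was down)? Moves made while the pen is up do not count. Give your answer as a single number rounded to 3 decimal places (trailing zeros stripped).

Executing turtle program step by step:
Start: pos=(0,0), heading=0, pen down
BK 2.5: (0,0) -> (-2.5,0) [heading=0, draw]
RT 60: heading 0 -> 300
LT 90: heading 300 -> 30
FD 4.8: (-2.5,0) -> (1.657,2.4) [heading=30, draw]
RT 30: heading 30 -> 0
LT 30: heading 0 -> 30
FD 1.4: (1.657,2.4) -> (2.869,3.1) [heading=30, draw]
FD 6.8: (2.869,3.1) -> (8.758,6.5) [heading=30, draw]
LT 60: heading 30 -> 90
LT 180: heading 90 -> 270
FD 6.1: (8.758,6.5) -> (8.758,0.4) [heading=270, draw]
Final: pos=(8.758,0.4), heading=270, 5 segment(s) drawn

Segment lengths:
  seg 1: (0,0) -> (-2.5,0), length = 2.5
  seg 2: (-2.5,0) -> (1.657,2.4), length = 4.8
  seg 3: (1.657,2.4) -> (2.869,3.1), length = 1.4
  seg 4: (2.869,3.1) -> (8.758,6.5), length = 6.8
  seg 5: (8.758,6.5) -> (8.758,0.4), length = 6.1
Total = 21.6

Answer: 21.6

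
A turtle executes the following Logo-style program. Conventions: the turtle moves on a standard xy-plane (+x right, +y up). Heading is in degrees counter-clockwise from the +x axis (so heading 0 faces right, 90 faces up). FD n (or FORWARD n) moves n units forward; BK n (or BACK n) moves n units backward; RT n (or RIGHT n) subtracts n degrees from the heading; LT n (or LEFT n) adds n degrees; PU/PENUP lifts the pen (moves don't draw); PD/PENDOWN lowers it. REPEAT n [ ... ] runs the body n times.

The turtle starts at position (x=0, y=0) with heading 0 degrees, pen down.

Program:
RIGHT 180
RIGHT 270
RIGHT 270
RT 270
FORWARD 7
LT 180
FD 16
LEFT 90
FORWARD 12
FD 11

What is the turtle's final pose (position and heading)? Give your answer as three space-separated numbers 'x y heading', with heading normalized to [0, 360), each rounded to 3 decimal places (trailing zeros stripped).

Executing turtle program step by step:
Start: pos=(0,0), heading=0, pen down
RT 180: heading 0 -> 180
RT 270: heading 180 -> 270
RT 270: heading 270 -> 0
RT 270: heading 0 -> 90
FD 7: (0,0) -> (0,7) [heading=90, draw]
LT 180: heading 90 -> 270
FD 16: (0,7) -> (0,-9) [heading=270, draw]
LT 90: heading 270 -> 0
FD 12: (0,-9) -> (12,-9) [heading=0, draw]
FD 11: (12,-9) -> (23,-9) [heading=0, draw]
Final: pos=(23,-9), heading=0, 4 segment(s) drawn

Answer: 23 -9 0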